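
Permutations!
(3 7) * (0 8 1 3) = (0 8 1 3 7) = [8, 3, 2, 7, 4, 5, 6, 0, 1]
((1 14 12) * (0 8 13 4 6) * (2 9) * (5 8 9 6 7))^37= (0 9 2 6)(1 14 12)(4 5 13 7 8)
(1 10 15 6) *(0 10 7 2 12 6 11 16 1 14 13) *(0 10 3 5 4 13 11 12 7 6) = (0 3 5 4 13 10 15 12)(1 6 14 11 16)(2 7) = [3, 6, 7, 5, 13, 4, 14, 2, 8, 9, 15, 16, 0, 10, 11, 12, 1]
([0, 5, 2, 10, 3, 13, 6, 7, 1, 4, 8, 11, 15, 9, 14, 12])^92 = (15)(1 4)(3 5)(8 9)(10 13)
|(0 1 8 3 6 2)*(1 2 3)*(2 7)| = |(0 7 2)(1 8)(3 6)| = 6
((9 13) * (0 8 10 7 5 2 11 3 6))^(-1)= ((0 8 10 7 5 2 11 3 6)(9 13))^(-1)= (0 6 3 11 2 5 7 10 8)(9 13)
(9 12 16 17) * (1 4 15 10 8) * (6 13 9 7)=(1 4 15 10 8)(6 13 9 12 16 17 7)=[0, 4, 2, 3, 15, 5, 13, 6, 1, 12, 8, 11, 16, 9, 14, 10, 17, 7]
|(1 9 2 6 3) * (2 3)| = 6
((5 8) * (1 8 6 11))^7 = ((1 8 5 6 11))^7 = (1 5 11 8 6)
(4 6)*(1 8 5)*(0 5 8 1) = (8)(0 5)(4 6) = [5, 1, 2, 3, 6, 0, 4, 7, 8]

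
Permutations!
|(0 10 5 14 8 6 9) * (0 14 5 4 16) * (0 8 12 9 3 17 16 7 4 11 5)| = 60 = |(0 10 11 5)(3 17 16 8 6)(4 7)(9 14 12)|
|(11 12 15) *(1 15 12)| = 3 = |(1 15 11)|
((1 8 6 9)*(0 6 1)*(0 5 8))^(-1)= (0 1 8 5 9 6)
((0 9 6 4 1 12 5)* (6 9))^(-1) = (0 5 12 1 4 6) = ((0 6 4 1 12 5))^(-1)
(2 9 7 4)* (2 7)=(2 9)(4 7)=[0, 1, 9, 3, 7, 5, 6, 4, 8, 2]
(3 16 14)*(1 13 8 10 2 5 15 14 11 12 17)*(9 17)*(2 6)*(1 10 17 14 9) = (1 13 8 17 10 6 2 5 15 9 14 3 16 11 12) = [0, 13, 5, 16, 4, 15, 2, 7, 17, 14, 6, 12, 1, 8, 3, 9, 11, 10]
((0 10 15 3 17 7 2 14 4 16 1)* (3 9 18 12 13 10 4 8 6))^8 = (2 14 8 6 3 17 7)(9 12 10)(13 15 18)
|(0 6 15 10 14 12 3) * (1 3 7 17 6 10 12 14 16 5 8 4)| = 40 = |(0 10 16 5 8 4 1 3)(6 15 12 7 17)|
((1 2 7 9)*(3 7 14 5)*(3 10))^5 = (1 3 14 9 10 2 7 5)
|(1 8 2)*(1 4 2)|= |(1 8)(2 4)|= 2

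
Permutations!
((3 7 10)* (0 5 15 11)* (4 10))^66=(0 15)(3 4)(5 11)(7 10)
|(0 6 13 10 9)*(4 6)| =6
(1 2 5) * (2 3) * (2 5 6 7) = [0, 3, 6, 5, 4, 1, 7, 2] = (1 3 5)(2 6 7)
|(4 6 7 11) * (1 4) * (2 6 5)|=7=|(1 4 5 2 6 7 11)|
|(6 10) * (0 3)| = |(0 3)(6 10)| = 2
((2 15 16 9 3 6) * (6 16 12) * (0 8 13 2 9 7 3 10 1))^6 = (16)(0 6 13 10 15)(1 12 8 9 2)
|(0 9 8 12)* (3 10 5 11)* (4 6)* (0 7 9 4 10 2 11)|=60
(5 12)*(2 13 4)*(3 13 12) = (2 12 5 3 13 4) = [0, 1, 12, 13, 2, 3, 6, 7, 8, 9, 10, 11, 5, 4]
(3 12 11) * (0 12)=[12, 1, 2, 0, 4, 5, 6, 7, 8, 9, 10, 3, 11]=(0 12 11 3)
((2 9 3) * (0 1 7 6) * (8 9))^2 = ((0 1 7 6)(2 8 9 3))^2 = (0 7)(1 6)(2 9)(3 8)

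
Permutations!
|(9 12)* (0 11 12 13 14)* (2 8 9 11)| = |(0 2 8 9 13 14)(11 12)| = 6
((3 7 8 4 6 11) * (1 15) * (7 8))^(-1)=((1 15)(3 8 4 6 11))^(-1)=(1 15)(3 11 6 4 8)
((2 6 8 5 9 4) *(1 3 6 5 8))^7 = (1 3 6)(2 4 9 5) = ((1 3 6)(2 5 9 4))^7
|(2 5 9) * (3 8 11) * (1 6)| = 6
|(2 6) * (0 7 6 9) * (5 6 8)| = 7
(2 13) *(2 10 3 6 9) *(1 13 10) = (1 13)(2 10 3 6 9) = [0, 13, 10, 6, 4, 5, 9, 7, 8, 2, 3, 11, 12, 1]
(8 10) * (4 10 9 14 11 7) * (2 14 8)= (2 14 11 7 4 10)(8 9)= [0, 1, 14, 3, 10, 5, 6, 4, 9, 8, 2, 7, 12, 13, 11]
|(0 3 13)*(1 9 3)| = |(0 1 9 3 13)| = 5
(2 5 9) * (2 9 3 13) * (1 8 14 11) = (1 8 14 11)(2 5 3 13) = [0, 8, 5, 13, 4, 3, 6, 7, 14, 9, 10, 1, 12, 2, 11]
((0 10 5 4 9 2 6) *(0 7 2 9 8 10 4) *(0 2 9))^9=(10)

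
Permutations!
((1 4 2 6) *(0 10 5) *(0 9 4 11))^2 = ((0 10 5 9 4 2 6 1 11))^2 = (0 5 4 6 11 10 9 2 1)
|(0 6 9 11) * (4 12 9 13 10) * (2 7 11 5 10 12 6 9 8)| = |(0 9 5 10 4 6 13 12 8 2 7 11)| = 12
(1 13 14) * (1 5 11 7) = [0, 13, 2, 3, 4, 11, 6, 1, 8, 9, 10, 7, 12, 14, 5] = (1 13 14 5 11 7)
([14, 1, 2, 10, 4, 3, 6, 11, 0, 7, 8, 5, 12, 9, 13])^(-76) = [7, 1, 2, 14, 4, 0, 6, 10, 9, 3, 13, 8, 12, 5, 11]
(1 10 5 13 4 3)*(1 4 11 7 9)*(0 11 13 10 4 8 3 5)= [11, 4, 2, 8, 5, 10, 6, 9, 3, 1, 0, 7, 12, 13]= (13)(0 11 7 9 1 4 5 10)(3 8)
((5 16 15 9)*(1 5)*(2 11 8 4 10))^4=(1 9 15 16 5)(2 10 4 8 11)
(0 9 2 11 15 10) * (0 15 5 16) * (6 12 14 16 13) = (0 9 2 11 5 13 6 12 14 16)(10 15) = [9, 1, 11, 3, 4, 13, 12, 7, 8, 2, 15, 5, 14, 6, 16, 10, 0]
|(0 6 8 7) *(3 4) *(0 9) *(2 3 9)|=|(0 6 8 7 2 3 4 9)|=8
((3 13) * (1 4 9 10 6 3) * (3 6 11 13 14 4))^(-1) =((1 3 14 4 9 10 11 13))^(-1) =(1 13 11 10 9 4 14 3)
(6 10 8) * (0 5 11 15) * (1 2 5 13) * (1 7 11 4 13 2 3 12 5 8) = (0 2 8 6 10 1 3 12 5 4 13 7 11 15) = [2, 3, 8, 12, 13, 4, 10, 11, 6, 9, 1, 15, 5, 7, 14, 0]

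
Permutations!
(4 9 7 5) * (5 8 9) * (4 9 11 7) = [0, 1, 2, 3, 5, 9, 6, 8, 11, 4, 10, 7] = (4 5 9)(7 8 11)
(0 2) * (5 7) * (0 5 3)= (0 2 5 7 3)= [2, 1, 5, 0, 4, 7, 6, 3]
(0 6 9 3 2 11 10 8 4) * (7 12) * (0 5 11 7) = (0 6 9 3 2 7 12)(4 5 11 10 8) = [6, 1, 7, 2, 5, 11, 9, 12, 4, 3, 8, 10, 0]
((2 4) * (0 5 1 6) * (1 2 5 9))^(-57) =(0 6 1 9)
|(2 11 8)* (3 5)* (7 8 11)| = |(11)(2 7 8)(3 5)| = 6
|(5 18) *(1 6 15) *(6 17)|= 4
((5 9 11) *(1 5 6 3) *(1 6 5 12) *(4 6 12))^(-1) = (1 12 3 6 4)(5 11 9)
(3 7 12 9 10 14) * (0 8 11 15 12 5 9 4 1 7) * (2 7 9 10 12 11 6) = (0 8 6 2 7 5 10 14 3)(1 9 12 4)(11 15) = [8, 9, 7, 0, 1, 10, 2, 5, 6, 12, 14, 15, 4, 13, 3, 11]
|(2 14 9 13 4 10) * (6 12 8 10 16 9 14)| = 20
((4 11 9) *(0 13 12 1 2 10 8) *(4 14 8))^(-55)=(14)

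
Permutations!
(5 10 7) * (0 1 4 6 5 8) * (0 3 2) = (0 1 4 6 5 10 7 8 3 2) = [1, 4, 0, 2, 6, 10, 5, 8, 3, 9, 7]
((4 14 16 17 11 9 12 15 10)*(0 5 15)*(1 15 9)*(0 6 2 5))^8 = ((1 15 10 4 14 16 17 11)(2 5 9 12 6))^8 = (17)(2 12 5 6 9)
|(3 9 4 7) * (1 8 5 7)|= 7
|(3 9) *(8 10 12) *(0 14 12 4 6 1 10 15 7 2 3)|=36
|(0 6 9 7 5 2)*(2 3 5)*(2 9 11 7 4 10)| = |(0 6 11 7 9 4 10 2)(3 5)| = 8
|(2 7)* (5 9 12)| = 6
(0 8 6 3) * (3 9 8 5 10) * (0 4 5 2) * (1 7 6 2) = [1, 7, 0, 4, 5, 10, 9, 6, 2, 8, 3] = (0 1 7 6 9 8 2)(3 4 5 10)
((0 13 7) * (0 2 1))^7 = (0 7 1 13 2)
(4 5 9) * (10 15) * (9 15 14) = (4 5 15 10 14 9) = [0, 1, 2, 3, 5, 15, 6, 7, 8, 4, 14, 11, 12, 13, 9, 10]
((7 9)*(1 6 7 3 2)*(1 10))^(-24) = (1 3 6 2 7 10 9)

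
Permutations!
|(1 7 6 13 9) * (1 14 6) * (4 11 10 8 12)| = 20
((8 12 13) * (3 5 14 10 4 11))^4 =((3 5 14 10 4 11)(8 12 13))^4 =(3 4 14)(5 11 10)(8 12 13)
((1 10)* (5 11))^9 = ((1 10)(5 11))^9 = (1 10)(5 11)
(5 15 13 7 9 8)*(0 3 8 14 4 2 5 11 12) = [3, 1, 5, 8, 2, 15, 6, 9, 11, 14, 10, 12, 0, 7, 4, 13] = (0 3 8 11 12)(2 5 15 13 7 9 14 4)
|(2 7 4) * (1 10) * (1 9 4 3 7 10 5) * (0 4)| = |(0 4 2 10 9)(1 5)(3 7)| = 10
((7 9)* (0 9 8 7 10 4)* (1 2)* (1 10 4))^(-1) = (0 4 9)(1 10 2)(7 8)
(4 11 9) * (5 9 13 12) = (4 11 13 12 5 9) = [0, 1, 2, 3, 11, 9, 6, 7, 8, 4, 10, 13, 5, 12]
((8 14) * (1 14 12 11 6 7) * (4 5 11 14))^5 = (1 7 6 11 5 4)(8 14 12)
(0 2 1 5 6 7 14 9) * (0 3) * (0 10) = (0 2 1 5 6 7 14 9 3 10) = [2, 5, 1, 10, 4, 6, 7, 14, 8, 3, 0, 11, 12, 13, 9]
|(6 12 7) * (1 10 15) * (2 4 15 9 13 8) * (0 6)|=|(0 6 12 7)(1 10 9 13 8 2 4 15)|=8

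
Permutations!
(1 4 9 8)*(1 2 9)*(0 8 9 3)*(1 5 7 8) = [1, 4, 3, 0, 5, 7, 6, 8, 2, 9] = (9)(0 1 4 5 7 8 2 3)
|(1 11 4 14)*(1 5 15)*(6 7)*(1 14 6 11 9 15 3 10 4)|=11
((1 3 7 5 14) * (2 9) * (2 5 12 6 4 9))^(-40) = ((1 3 7 12 6 4 9 5 14))^(-40) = (1 4 3 9 7 5 12 14 6)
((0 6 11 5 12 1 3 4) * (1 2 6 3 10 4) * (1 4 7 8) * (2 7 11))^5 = (0 4 3)(1 7 5 10 8 12 11)(2 6)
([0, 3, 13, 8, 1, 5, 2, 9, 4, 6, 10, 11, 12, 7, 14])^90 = [0, 8, 2, 4, 3, 5, 6, 7, 1, 9, 10, 11, 12, 13, 14]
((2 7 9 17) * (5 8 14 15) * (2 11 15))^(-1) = ((2 7 9 17 11 15 5 8 14))^(-1) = (2 14 8 5 15 11 17 9 7)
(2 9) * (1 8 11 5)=[0, 8, 9, 3, 4, 1, 6, 7, 11, 2, 10, 5]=(1 8 11 5)(2 9)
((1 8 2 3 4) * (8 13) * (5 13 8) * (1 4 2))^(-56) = (13)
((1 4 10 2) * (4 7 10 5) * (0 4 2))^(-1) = ((0 4 5 2 1 7 10))^(-1) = (0 10 7 1 2 5 4)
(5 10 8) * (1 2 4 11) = (1 2 4 11)(5 10 8) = [0, 2, 4, 3, 11, 10, 6, 7, 5, 9, 8, 1]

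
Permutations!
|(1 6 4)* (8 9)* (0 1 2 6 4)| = |(0 1 4 2 6)(8 9)| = 10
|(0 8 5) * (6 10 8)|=5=|(0 6 10 8 5)|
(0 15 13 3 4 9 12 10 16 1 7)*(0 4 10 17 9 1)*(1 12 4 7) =(0 15 13 3 10 16)(4 12 17 9) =[15, 1, 2, 10, 12, 5, 6, 7, 8, 4, 16, 11, 17, 3, 14, 13, 0, 9]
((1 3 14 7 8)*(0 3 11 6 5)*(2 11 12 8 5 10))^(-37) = ((0 3 14 7 5)(1 12 8)(2 11 6 10))^(-37) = (0 7 3 5 14)(1 8 12)(2 10 6 11)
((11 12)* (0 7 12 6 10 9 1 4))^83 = (0 12 6 9 4 7 11 10 1)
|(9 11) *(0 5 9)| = 4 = |(0 5 9 11)|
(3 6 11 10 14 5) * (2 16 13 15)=(2 16 13 15)(3 6 11 10 14 5)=[0, 1, 16, 6, 4, 3, 11, 7, 8, 9, 14, 10, 12, 15, 5, 2, 13]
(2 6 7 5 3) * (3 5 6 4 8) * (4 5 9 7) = (2 5 9 7 6 4 8 3) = [0, 1, 5, 2, 8, 9, 4, 6, 3, 7]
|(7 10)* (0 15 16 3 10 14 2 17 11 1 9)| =|(0 15 16 3 10 7 14 2 17 11 1 9)| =12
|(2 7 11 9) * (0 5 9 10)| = 7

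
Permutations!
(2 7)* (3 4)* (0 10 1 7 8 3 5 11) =(0 10 1 7 2 8 3 4 5 11) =[10, 7, 8, 4, 5, 11, 6, 2, 3, 9, 1, 0]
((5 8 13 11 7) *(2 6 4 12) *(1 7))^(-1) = ((1 7 5 8 13 11)(2 6 4 12))^(-1) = (1 11 13 8 5 7)(2 12 4 6)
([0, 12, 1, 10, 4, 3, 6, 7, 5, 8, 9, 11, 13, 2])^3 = [0, 2, 13, 8, 4, 9, 6, 7, 10, 3, 5, 11, 1, 12]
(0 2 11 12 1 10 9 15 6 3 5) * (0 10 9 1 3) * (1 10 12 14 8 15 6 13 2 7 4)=(0 7 4 1 9 6)(2 11 14 8 15 13)(3 5 12)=[7, 9, 11, 5, 1, 12, 0, 4, 15, 6, 10, 14, 3, 2, 8, 13]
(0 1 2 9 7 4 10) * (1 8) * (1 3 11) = (0 8 3 11 1 2 9 7 4 10) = [8, 2, 9, 11, 10, 5, 6, 4, 3, 7, 0, 1]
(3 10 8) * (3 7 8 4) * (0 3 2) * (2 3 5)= (0 5 2)(3 10 4)(7 8)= [5, 1, 0, 10, 3, 2, 6, 8, 7, 9, 4]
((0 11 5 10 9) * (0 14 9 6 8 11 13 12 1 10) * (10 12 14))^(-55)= ((0 13 14 9 10 6 8 11 5)(1 12))^(-55)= (0 5 11 8 6 10 9 14 13)(1 12)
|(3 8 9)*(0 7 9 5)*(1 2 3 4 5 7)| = 9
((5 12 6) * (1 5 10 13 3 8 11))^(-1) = (1 11 8 3 13 10 6 12 5)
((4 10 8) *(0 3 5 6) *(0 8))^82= (0 4 6 3 10 8 5)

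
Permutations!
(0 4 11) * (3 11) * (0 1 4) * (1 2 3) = (1 4)(2 3 11) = [0, 4, 3, 11, 1, 5, 6, 7, 8, 9, 10, 2]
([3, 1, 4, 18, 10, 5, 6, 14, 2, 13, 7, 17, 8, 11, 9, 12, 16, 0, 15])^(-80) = (0 14 8)(2 3 9)(4 18 13)(7 12 17)(10 15 11)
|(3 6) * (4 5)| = |(3 6)(4 5)| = 2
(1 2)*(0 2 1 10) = [2, 1, 10, 3, 4, 5, 6, 7, 8, 9, 0] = (0 2 10)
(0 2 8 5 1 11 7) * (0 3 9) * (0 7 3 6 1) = [2, 11, 8, 9, 4, 0, 1, 6, 5, 7, 10, 3] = (0 2 8 5)(1 11 3 9 7 6)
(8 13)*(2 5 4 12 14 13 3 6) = (2 5 4 12 14 13 8 3 6) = [0, 1, 5, 6, 12, 4, 2, 7, 3, 9, 10, 11, 14, 8, 13]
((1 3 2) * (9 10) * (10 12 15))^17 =(1 2 3)(9 12 15 10)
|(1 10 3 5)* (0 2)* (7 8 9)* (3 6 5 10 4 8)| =|(0 2)(1 4 8 9 7 3 10 6 5)| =18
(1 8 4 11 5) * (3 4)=[0, 8, 2, 4, 11, 1, 6, 7, 3, 9, 10, 5]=(1 8 3 4 11 5)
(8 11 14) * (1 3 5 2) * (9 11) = (1 3 5 2)(8 9 11 14) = [0, 3, 1, 5, 4, 2, 6, 7, 9, 11, 10, 14, 12, 13, 8]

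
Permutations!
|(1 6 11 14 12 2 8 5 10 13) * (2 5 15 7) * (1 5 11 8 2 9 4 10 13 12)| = 22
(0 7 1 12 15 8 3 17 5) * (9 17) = (0 7 1 12 15 8 3 9 17 5) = [7, 12, 2, 9, 4, 0, 6, 1, 3, 17, 10, 11, 15, 13, 14, 8, 16, 5]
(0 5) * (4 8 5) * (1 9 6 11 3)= (0 4 8 5)(1 9 6 11 3)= [4, 9, 2, 1, 8, 0, 11, 7, 5, 6, 10, 3]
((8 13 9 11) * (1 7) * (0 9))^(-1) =(0 13 8 11 9)(1 7)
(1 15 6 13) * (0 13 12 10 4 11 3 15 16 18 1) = (0 13)(1 16 18)(3 15 6 12 10 4 11) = [13, 16, 2, 15, 11, 5, 12, 7, 8, 9, 4, 3, 10, 0, 14, 6, 18, 17, 1]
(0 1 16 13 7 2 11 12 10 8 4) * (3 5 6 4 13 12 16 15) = (0 1 15 3 5 6 4)(2 11 16 12 10 8 13 7) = [1, 15, 11, 5, 0, 6, 4, 2, 13, 9, 8, 16, 10, 7, 14, 3, 12]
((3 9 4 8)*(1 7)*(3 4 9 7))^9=(9)(4 8)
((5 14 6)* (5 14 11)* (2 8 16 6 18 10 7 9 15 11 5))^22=(18)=((2 8 16 6 14 18 10 7 9 15 11))^22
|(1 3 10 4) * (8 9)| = 4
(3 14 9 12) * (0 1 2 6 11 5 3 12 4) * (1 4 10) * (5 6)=(0 4)(1 2 5 3 14 9 10)(6 11)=[4, 2, 5, 14, 0, 3, 11, 7, 8, 10, 1, 6, 12, 13, 9]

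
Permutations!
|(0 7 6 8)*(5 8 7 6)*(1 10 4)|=15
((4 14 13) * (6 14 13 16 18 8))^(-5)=((4 13)(6 14 16 18 8))^(-5)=(18)(4 13)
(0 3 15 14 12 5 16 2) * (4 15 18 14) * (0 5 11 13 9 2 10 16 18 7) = (0 3 7)(2 5 18 14 12 11 13 9)(4 15)(10 16) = [3, 1, 5, 7, 15, 18, 6, 0, 8, 2, 16, 13, 11, 9, 12, 4, 10, 17, 14]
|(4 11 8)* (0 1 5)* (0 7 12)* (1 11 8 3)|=|(0 11 3 1 5 7 12)(4 8)|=14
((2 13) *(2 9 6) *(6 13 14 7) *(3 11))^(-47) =((2 14 7 6)(3 11)(9 13))^(-47) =(2 14 7 6)(3 11)(9 13)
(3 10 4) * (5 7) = [0, 1, 2, 10, 3, 7, 6, 5, 8, 9, 4] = (3 10 4)(5 7)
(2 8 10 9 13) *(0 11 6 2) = [11, 1, 8, 3, 4, 5, 2, 7, 10, 13, 9, 6, 12, 0] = (0 11 6 2 8 10 9 13)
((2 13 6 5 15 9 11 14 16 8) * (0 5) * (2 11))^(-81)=(0 9 6 15 13 5 2)(8 16 14 11)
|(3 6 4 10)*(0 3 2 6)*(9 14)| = 4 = |(0 3)(2 6 4 10)(9 14)|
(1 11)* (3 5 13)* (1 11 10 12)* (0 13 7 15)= [13, 10, 2, 5, 4, 7, 6, 15, 8, 9, 12, 11, 1, 3, 14, 0]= (0 13 3 5 7 15)(1 10 12)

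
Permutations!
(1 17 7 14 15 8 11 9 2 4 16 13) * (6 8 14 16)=(1 17 7 16 13)(2 4 6 8 11 9)(14 15)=[0, 17, 4, 3, 6, 5, 8, 16, 11, 2, 10, 9, 12, 1, 15, 14, 13, 7]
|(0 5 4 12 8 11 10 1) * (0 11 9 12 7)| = |(0 5 4 7)(1 11 10)(8 9 12)| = 12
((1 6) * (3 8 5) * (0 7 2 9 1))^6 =(9)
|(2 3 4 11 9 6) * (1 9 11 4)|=|(11)(1 9 6 2 3)|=5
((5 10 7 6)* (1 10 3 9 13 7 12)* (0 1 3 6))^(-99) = (0 9 10 7 3 1 13 12)(5 6)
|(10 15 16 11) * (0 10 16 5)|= |(0 10 15 5)(11 16)|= 4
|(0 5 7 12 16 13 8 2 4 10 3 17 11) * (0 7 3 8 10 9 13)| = 24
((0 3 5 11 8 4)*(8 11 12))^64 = (0 8 5)(3 4 12)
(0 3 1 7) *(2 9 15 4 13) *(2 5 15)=(0 3 1 7)(2 9)(4 13 5 15)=[3, 7, 9, 1, 13, 15, 6, 0, 8, 2, 10, 11, 12, 5, 14, 4]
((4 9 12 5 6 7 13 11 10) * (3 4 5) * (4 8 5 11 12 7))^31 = (3 4 12 6 13 5 7 8 9)(10 11)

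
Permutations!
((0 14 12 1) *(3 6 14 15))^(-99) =(0 1 12 14 6 3 15)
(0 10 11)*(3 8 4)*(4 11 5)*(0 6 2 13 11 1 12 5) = [10, 12, 13, 8, 3, 4, 2, 7, 1, 9, 0, 6, 5, 11] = (0 10)(1 12 5 4 3 8)(2 13 11 6)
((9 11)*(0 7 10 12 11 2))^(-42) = (12)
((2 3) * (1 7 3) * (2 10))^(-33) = (1 3 2 7 10)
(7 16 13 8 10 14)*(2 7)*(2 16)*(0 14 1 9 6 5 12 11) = (0 14 16 13 8 10 1 9 6 5 12 11)(2 7) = [14, 9, 7, 3, 4, 12, 5, 2, 10, 6, 1, 0, 11, 8, 16, 15, 13]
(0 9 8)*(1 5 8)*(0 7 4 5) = (0 9 1)(4 5 8 7) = [9, 0, 2, 3, 5, 8, 6, 4, 7, 1]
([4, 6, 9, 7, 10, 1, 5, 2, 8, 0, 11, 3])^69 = [7, 1, 11, 4, 2, 5, 6, 10, 8, 3, 9, 0]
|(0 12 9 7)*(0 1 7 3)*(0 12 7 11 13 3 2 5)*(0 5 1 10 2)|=10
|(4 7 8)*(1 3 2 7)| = 6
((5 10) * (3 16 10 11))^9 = (3 11 5 10 16)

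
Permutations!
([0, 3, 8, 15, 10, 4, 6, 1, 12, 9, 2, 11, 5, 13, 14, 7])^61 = (1 3 15 7)(2 8 12 5 4 10)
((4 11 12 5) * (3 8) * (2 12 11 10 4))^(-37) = ((2 12 5)(3 8)(4 10))^(-37) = (2 5 12)(3 8)(4 10)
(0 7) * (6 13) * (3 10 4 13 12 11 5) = (0 7)(3 10 4 13 6 12 11 5) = [7, 1, 2, 10, 13, 3, 12, 0, 8, 9, 4, 5, 11, 6]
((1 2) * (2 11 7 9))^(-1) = ((1 11 7 9 2))^(-1) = (1 2 9 7 11)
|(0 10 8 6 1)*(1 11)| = 6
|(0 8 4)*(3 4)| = |(0 8 3 4)| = 4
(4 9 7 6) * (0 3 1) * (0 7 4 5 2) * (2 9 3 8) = (0 8 2)(1 7 6 5 9 4 3) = [8, 7, 0, 1, 3, 9, 5, 6, 2, 4]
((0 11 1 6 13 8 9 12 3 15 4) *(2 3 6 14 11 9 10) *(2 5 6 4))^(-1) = ((0 9 12 4)(1 14 11)(2 3 15)(5 6 13 8 10))^(-1) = (0 4 12 9)(1 11 14)(2 15 3)(5 10 8 13 6)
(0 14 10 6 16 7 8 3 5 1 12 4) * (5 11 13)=(0 14 10 6 16 7 8 3 11 13 5 1 12 4)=[14, 12, 2, 11, 0, 1, 16, 8, 3, 9, 6, 13, 4, 5, 10, 15, 7]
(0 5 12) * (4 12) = (0 5 4 12) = [5, 1, 2, 3, 12, 4, 6, 7, 8, 9, 10, 11, 0]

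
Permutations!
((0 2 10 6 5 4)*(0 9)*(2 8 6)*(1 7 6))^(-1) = (0 9 4 5 6 7 1 8)(2 10)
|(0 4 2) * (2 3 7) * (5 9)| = |(0 4 3 7 2)(5 9)| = 10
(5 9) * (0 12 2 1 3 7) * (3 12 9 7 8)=(0 9 5 7)(1 12 2)(3 8)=[9, 12, 1, 8, 4, 7, 6, 0, 3, 5, 10, 11, 2]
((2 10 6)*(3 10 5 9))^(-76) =((2 5 9 3 10 6))^(-76) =(2 9 10)(3 6 5)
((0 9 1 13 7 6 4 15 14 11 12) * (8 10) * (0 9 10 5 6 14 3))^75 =((0 10 8 5 6 4 15 3)(1 13 7 14 11 12 9))^75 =(0 5 15 10 6 3 8 4)(1 12 14 13 9 11 7)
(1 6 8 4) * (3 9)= (1 6 8 4)(3 9)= [0, 6, 2, 9, 1, 5, 8, 7, 4, 3]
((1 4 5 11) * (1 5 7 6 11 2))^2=(1 7 11 2 4 6 5)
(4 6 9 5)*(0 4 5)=(0 4 6 9)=[4, 1, 2, 3, 6, 5, 9, 7, 8, 0]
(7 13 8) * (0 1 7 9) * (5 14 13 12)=(0 1 7 12 5 14 13 8 9)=[1, 7, 2, 3, 4, 14, 6, 12, 9, 0, 10, 11, 5, 8, 13]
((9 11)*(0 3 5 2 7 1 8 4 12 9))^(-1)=(0 11 9 12 4 8 1 7 2 5 3)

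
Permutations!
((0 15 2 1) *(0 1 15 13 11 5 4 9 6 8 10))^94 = ((0 13 11 5 4 9 6 8 10)(2 15))^94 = (15)(0 4 10 5 8 11 6 13 9)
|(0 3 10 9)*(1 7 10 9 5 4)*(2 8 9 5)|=10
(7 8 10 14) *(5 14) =(5 14 7 8 10) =[0, 1, 2, 3, 4, 14, 6, 8, 10, 9, 5, 11, 12, 13, 7]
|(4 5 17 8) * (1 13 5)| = |(1 13 5 17 8 4)| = 6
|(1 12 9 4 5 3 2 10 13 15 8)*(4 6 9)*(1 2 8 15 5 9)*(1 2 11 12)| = 11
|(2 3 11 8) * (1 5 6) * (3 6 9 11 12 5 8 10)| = 12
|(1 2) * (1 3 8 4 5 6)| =7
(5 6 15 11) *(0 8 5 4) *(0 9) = [8, 1, 2, 3, 9, 6, 15, 7, 5, 0, 10, 4, 12, 13, 14, 11] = (0 8 5 6 15 11 4 9)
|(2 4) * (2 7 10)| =4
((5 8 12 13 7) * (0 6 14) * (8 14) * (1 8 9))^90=(14)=((0 6 9 1 8 12 13 7 5 14))^90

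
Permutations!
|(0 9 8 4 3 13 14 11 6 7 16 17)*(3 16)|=|(0 9 8 4 16 17)(3 13 14 11 6 7)|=6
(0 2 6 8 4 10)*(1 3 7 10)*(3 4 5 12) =(0 2 6 8 5 12 3 7 10)(1 4) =[2, 4, 6, 7, 1, 12, 8, 10, 5, 9, 0, 11, 3]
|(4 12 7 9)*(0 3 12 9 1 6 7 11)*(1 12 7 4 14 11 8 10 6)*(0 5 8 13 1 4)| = |(0 3 7 12 13 1 4 9 14 11 5 8 10 6)| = 14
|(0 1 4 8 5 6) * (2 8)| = 7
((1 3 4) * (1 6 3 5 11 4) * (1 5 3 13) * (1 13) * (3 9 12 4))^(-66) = ((13)(1 9 12 4 6)(3 5 11))^(-66) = (13)(1 6 4 12 9)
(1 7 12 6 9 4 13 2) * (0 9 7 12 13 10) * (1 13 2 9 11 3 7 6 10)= [11, 12, 13, 7, 1, 5, 6, 2, 8, 4, 0, 3, 10, 9]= (0 11 3 7 2 13 9 4 1 12 10)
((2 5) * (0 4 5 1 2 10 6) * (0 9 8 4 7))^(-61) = (0 7)(1 2)(4 8 9 6 10 5)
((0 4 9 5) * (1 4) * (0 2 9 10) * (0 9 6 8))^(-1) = ((0 1 4 10 9 5 2 6 8))^(-1) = (0 8 6 2 5 9 10 4 1)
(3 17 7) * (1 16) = (1 16)(3 17 7) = [0, 16, 2, 17, 4, 5, 6, 3, 8, 9, 10, 11, 12, 13, 14, 15, 1, 7]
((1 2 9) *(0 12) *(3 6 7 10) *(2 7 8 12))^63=(0 1 3 12 9 10 8 2 7 6)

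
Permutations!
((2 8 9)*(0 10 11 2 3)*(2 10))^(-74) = ((0 2 8 9 3)(10 11))^(-74) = (11)(0 2 8 9 3)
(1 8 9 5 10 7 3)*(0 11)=[11, 8, 2, 1, 4, 10, 6, 3, 9, 5, 7, 0]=(0 11)(1 8 9 5 10 7 3)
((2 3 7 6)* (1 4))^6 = (2 7)(3 6)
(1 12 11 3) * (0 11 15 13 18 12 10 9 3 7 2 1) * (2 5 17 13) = (0 11 7 5 17 13 18 12 15 2 1 10 9 3) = [11, 10, 1, 0, 4, 17, 6, 5, 8, 3, 9, 7, 15, 18, 14, 2, 16, 13, 12]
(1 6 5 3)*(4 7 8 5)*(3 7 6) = (1 3)(4 6)(5 7 8) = [0, 3, 2, 1, 6, 7, 4, 8, 5]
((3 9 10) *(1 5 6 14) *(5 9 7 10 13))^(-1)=(1 14 6 5 13 9)(3 10 7)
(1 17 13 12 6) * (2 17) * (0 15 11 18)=(0 15 11 18)(1 2 17 13 12 6)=[15, 2, 17, 3, 4, 5, 1, 7, 8, 9, 10, 18, 6, 12, 14, 11, 16, 13, 0]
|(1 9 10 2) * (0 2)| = |(0 2 1 9 10)| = 5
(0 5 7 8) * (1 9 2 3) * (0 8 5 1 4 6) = (0 1 9 2 3 4 6)(5 7) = [1, 9, 3, 4, 6, 7, 0, 5, 8, 2]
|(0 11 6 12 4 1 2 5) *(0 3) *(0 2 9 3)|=10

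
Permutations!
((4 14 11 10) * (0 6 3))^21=((0 6 3)(4 14 11 10))^21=(4 14 11 10)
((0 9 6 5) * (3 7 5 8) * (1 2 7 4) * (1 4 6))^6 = (9)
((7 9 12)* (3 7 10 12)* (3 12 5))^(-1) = (3 5 10 12 9 7)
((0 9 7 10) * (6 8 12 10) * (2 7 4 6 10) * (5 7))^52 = ((0 9 4 6 8 12 2 5 7 10))^52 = (0 4 8 2 7)(5 10 9 6 12)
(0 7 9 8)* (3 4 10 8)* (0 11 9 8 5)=(0 7 8 11 9 3 4 10 5)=[7, 1, 2, 4, 10, 0, 6, 8, 11, 3, 5, 9]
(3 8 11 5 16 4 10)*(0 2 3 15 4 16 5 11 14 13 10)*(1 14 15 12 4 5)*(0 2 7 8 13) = (16)(0 7 8 15 5 1 14)(2 3 13 10 12 4) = [7, 14, 3, 13, 2, 1, 6, 8, 15, 9, 12, 11, 4, 10, 0, 5, 16]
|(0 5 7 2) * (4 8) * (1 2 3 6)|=14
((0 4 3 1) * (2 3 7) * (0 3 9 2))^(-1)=((0 4 7)(1 3)(2 9))^(-1)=(0 7 4)(1 3)(2 9)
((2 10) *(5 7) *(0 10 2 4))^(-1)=(0 4 10)(5 7)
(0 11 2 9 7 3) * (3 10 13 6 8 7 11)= (0 3)(2 9 11)(6 8 7 10 13)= [3, 1, 9, 0, 4, 5, 8, 10, 7, 11, 13, 2, 12, 6]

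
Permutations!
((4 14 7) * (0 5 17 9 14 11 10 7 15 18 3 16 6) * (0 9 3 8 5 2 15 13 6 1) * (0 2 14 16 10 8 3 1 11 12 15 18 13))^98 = (1 11 13 7 2 8 6 4 18 5 9 12 3 17 16 15 10)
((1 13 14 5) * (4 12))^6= (1 14)(5 13)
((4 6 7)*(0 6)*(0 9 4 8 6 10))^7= (0 10)(4 9)(6 7 8)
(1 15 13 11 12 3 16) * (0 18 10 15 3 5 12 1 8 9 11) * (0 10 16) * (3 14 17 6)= (0 18 16 8 9 11 1 14 17 6 3)(5 12)(10 15 13)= [18, 14, 2, 0, 4, 12, 3, 7, 9, 11, 15, 1, 5, 10, 17, 13, 8, 6, 16]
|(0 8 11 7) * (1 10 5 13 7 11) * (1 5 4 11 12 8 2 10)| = 10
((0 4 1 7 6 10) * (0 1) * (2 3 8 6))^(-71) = (0 4)(1 10 6 8 3 2 7)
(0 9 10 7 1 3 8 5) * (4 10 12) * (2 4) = (0 9 12 2 4 10 7 1 3 8 5) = [9, 3, 4, 8, 10, 0, 6, 1, 5, 12, 7, 11, 2]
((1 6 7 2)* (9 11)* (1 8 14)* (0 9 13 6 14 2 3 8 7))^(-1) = (0 6 13 11 9)(1 14)(2 8 3 7)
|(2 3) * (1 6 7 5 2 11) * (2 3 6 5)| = 12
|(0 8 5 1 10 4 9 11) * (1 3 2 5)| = |(0 8 1 10 4 9 11)(2 5 3)| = 21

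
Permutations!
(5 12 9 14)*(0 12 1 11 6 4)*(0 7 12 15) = (0 15)(1 11 6 4 7 12 9 14 5) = [15, 11, 2, 3, 7, 1, 4, 12, 8, 14, 10, 6, 9, 13, 5, 0]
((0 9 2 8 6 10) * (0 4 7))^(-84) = ((0 9 2 8 6 10 4 7))^(-84) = (0 6)(2 4)(7 8)(9 10)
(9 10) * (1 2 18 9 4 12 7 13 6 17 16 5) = (1 2 18 9 10 4 12 7 13 6 17 16 5) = [0, 2, 18, 3, 12, 1, 17, 13, 8, 10, 4, 11, 7, 6, 14, 15, 5, 16, 9]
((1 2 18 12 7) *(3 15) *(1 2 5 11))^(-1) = (1 11 5)(2 7 12 18)(3 15)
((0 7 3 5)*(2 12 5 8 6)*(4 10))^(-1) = (0 5 12 2 6 8 3 7)(4 10)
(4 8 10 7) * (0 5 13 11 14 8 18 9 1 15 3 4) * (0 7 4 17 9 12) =(0 5 13 11 14 8 10 4 18 12)(1 15 3 17 9) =[5, 15, 2, 17, 18, 13, 6, 7, 10, 1, 4, 14, 0, 11, 8, 3, 16, 9, 12]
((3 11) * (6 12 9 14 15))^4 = (6 15 14 9 12)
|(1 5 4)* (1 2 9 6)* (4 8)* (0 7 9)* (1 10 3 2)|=|(0 7 9 6 10 3 2)(1 5 8 4)|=28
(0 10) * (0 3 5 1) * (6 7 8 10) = (0 6 7 8 10 3 5 1) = [6, 0, 2, 5, 4, 1, 7, 8, 10, 9, 3]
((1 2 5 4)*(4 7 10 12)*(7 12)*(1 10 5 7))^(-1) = (1 10 4 12 5 7 2)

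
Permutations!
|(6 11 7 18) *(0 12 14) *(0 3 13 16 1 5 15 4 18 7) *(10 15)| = 14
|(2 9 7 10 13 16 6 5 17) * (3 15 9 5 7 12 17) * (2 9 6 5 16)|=9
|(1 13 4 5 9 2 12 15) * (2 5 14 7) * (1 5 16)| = |(1 13 4 14 7 2 12 15 5 9 16)| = 11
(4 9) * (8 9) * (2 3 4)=(2 3 4 8 9)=[0, 1, 3, 4, 8, 5, 6, 7, 9, 2]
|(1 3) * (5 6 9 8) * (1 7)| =12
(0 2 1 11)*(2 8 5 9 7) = (0 8 5 9 7 2 1 11) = [8, 11, 1, 3, 4, 9, 6, 2, 5, 7, 10, 0]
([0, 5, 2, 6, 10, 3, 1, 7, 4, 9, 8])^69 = [0, 5, 2, 6, 4, 3, 1, 7, 8, 9, 10]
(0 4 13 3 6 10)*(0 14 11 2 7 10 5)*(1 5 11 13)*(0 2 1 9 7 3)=(0 4 9 7 10 14 13)(1 5 2 3 6 11)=[4, 5, 3, 6, 9, 2, 11, 10, 8, 7, 14, 1, 12, 0, 13]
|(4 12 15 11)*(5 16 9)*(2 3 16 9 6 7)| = |(2 3 16 6 7)(4 12 15 11)(5 9)| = 20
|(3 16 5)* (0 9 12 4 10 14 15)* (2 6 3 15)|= |(0 9 12 4 10 14 2 6 3 16 5 15)|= 12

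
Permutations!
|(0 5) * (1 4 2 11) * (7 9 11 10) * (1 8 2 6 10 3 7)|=|(0 5)(1 4 6 10)(2 3 7 9 11 8)|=12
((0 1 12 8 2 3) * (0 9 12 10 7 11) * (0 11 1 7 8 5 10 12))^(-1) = ((0 7 1 12 5 10 8 2 3 9))^(-1) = (0 9 3 2 8 10 5 12 1 7)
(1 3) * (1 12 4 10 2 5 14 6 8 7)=[0, 3, 5, 12, 10, 14, 8, 1, 7, 9, 2, 11, 4, 13, 6]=(1 3 12 4 10 2 5 14 6 8 7)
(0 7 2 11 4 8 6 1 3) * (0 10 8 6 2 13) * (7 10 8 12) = (0 10 12 7 13)(1 3 8 2 11 4 6) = [10, 3, 11, 8, 6, 5, 1, 13, 2, 9, 12, 4, 7, 0]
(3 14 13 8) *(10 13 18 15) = (3 14 18 15 10 13 8) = [0, 1, 2, 14, 4, 5, 6, 7, 3, 9, 13, 11, 12, 8, 18, 10, 16, 17, 15]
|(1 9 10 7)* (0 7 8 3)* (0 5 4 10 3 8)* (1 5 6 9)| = 15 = |(0 7 5 4 10)(3 6 9)|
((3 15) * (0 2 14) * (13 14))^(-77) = (0 14 13 2)(3 15)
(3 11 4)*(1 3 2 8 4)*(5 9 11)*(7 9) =(1 3 5 7 9 11)(2 8 4) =[0, 3, 8, 5, 2, 7, 6, 9, 4, 11, 10, 1]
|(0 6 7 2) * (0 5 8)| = |(0 6 7 2 5 8)| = 6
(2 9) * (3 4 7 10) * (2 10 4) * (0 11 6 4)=(0 11 6 4 7)(2 9 10 3)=[11, 1, 9, 2, 7, 5, 4, 0, 8, 10, 3, 6]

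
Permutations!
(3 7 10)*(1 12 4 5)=[0, 12, 2, 7, 5, 1, 6, 10, 8, 9, 3, 11, 4]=(1 12 4 5)(3 7 10)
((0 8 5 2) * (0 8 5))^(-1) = (0 8 2 5)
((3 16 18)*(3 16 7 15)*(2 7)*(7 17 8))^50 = ((2 17 8 7 15 3)(16 18))^50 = (18)(2 8 15)(3 17 7)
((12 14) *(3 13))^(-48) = (14)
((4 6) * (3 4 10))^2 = ((3 4 6 10))^2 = (3 6)(4 10)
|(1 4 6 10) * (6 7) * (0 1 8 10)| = 10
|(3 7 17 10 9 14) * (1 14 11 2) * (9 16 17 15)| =|(1 14 3 7 15 9 11 2)(10 16 17)| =24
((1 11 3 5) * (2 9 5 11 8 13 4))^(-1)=(1 5 9 2 4 13 8)(3 11)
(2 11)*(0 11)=(0 11 2)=[11, 1, 0, 3, 4, 5, 6, 7, 8, 9, 10, 2]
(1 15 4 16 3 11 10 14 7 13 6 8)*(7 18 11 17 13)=[0, 15, 2, 17, 16, 5, 8, 7, 1, 9, 14, 10, 12, 6, 18, 4, 3, 13, 11]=(1 15 4 16 3 17 13 6 8)(10 14 18 11)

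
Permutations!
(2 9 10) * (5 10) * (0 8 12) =(0 8 12)(2 9 5 10) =[8, 1, 9, 3, 4, 10, 6, 7, 12, 5, 2, 11, 0]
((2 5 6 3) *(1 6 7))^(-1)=(1 7 5 2 3 6)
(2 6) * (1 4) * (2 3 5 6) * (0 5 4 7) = (0 5 6 3 4 1 7) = [5, 7, 2, 4, 1, 6, 3, 0]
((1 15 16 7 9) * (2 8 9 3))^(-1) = (1 9 8 2 3 7 16 15)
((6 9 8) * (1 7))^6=(9)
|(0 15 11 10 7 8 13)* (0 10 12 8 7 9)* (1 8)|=9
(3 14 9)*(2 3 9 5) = (2 3 14 5) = [0, 1, 3, 14, 4, 2, 6, 7, 8, 9, 10, 11, 12, 13, 5]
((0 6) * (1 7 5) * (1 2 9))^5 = ((0 6)(1 7 5 2 9))^5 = (9)(0 6)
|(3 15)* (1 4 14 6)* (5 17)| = 4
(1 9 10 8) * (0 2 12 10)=(0 2 12 10 8 1 9)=[2, 9, 12, 3, 4, 5, 6, 7, 1, 0, 8, 11, 10]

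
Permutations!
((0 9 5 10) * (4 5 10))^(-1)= (0 10 9)(4 5)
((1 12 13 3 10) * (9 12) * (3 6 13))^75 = (6 13)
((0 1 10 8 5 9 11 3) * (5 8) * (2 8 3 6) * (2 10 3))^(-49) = ((0 1 3)(2 8)(5 9 11 6 10))^(-49) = (0 3 1)(2 8)(5 9 11 6 10)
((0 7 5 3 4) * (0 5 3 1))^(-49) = (0 1 5 4 3 7)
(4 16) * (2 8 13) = (2 8 13)(4 16) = [0, 1, 8, 3, 16, 5, 6, 7, 13, 9, 10, 11, 12, 2, 14, 15, 4]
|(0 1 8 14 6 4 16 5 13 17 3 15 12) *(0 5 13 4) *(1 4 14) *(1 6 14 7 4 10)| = 45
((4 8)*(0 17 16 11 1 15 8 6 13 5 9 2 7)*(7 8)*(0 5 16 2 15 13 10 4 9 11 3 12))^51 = ((0 17 2 8 9 15 7 5 11 1 13 16 3 12)(4 6 10))^51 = (0 1 9 12 11 8 3 5 2 16 7 17 13 15)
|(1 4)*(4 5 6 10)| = 5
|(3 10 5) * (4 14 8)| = 3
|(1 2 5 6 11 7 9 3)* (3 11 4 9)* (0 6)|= |(0 6 4 9 11 7 3 1 2 5)|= 10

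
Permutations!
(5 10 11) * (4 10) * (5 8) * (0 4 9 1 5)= (0 4 10 11 8)(1 5 9)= [4, 5, 2, 3, 10, 9, 6, 7, 0, 1, 11, 8]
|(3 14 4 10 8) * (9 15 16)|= 15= |(3 14 4 10 8)(9 15 16)|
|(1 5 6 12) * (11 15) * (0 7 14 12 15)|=|(0 7 14 12 1 5 6 15 11)|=9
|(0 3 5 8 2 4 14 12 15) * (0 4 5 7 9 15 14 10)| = |(0 3 7 9 15 4 10)(2 5 8)(12 14)| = 42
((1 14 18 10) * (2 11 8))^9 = (1 14 18 10)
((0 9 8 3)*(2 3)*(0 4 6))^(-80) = ((0 9 8 2 3 4 6))^(-80) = (0 3 9 4 8 6 2)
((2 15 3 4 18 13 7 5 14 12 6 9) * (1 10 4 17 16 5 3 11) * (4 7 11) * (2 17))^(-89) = ((1 10 7 3 2 15 4 18 13 11)(5 14 12 6 9 17 16))^(-89) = (1 10 7 3 2 15 4 18 13 11)(5 12 9 16 14 6 17)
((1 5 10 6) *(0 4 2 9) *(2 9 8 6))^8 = ((0 4 9)(1 5 10 2 8 6))^8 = (0 9 4)(1 10 8)(2 6 5)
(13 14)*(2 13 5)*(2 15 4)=(2 13 14 5 15 4)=[0, 1, 13, 3, 2, 15, 6, 7, 8, 9, 10, 11, 12, 14, 5, 4]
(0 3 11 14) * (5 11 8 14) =(0 3 8 14)(5 11) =[3, 1, 2, 8, 4, 11, 6, 7, 14, 9, 10, 5, 12, 13, 0]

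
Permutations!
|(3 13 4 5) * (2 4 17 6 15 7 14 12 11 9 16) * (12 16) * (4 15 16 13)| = 24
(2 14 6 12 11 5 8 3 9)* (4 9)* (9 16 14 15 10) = [0, 1, 15, 4, 16, 8, 12, 7, 3, 2, 9, 5, 11, 13, 6, 10, 14] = (2 15 10 9)(3 4 16 14 6 12 11 5 8)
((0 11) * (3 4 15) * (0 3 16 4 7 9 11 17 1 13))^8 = (17)(4 16 15) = ((0 17 1 13)(3 7 9 11)(4 15 16))^8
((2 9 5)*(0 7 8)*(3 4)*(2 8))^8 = (0 2 5)(7 9 8)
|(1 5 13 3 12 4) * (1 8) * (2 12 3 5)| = |(1 2 12 4 8)(5 13)| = 10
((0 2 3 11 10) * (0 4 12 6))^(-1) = (0 6 12 4 10 11 3 2)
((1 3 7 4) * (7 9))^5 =(9)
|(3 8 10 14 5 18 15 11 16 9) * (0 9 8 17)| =|(0 9 3 17)(5 18 15 11 16 8 10 14)| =8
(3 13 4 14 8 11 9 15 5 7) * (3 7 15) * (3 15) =[0, 1, 2, 13, 14, 3, 6, 7, 11, 15, 10, 9, 12, 4, 8, 5] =(3 13 4 14 8 11 9 15 5)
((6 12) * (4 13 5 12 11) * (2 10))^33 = ((2 10)(4 13 5 12 6 11))^33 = (2 10)(4 12)(5 11)(6 13)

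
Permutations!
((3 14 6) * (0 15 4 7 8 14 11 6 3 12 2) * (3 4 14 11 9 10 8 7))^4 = ((0 15 14 4 3 9 10 8 11 6 12 2))^4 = (0 3 11)(2 4 8)(6 15 9)(10 12 14)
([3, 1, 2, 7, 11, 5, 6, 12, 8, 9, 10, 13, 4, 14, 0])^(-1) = (0 14 13 11 4 12 7 3)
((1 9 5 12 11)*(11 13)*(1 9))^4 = ((5 12 13 11 9))^4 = (5 9 11 13 12)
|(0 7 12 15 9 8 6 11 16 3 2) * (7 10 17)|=13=|(0 10 17 7 12 15 9 8 6 11 16 3 2)|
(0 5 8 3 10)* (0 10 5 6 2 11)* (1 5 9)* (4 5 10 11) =(0 6 2 4 5 8 3 9 1 10 11) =[6, 10, 4, 9, 5, 8, 2, 7, 3, 1, 11, 0]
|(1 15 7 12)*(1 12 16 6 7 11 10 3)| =|(1 15 11 10 3)(6 7 16)| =15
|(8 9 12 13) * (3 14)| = 4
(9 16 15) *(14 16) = [0, 1, 2, 3, 4, 5, 6, 7, 8, 14, 10, 11, 12, 13, 16, 9, 15] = (9 14 16 15)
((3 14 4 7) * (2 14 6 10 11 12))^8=((2 14 4 7 3 6 10 11 12))^8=(2 12 11 10 6 3 7 4 14)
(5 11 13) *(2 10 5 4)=(2 10 5 11 13 4)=[0, 1, 10, 3, 2, 11, 6, 7, 8, 9, 5, 13, 12, 4]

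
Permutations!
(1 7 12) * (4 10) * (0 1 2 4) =(0 1 7 12 2 4 10) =[1, 7, 4, 3, 10, 5, 6, 12, 8, 9, 0, 11, 2]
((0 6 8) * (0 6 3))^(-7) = (0 3)(6 8)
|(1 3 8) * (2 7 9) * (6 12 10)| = 3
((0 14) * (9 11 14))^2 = (0 11)(9 14)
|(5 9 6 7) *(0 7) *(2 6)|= 6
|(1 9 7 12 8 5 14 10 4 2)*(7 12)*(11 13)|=18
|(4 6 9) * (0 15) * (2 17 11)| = |(0 15)(2 17 11)(4 6 9)| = 6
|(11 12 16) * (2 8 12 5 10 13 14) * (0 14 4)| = |(0 14 2 8 12 16 11 5 10 13 4)| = 11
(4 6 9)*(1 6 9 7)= (1 6 7)(4 9)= [0, 6, 2, 3, 9, 5, 7, 1, 8, 4]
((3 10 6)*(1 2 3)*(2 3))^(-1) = ((1 3 10 6))^(-1) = (1 6 10 3)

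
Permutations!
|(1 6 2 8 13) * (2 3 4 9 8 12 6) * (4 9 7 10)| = |(1 2 12 6 3 9 8 13)(4 7 10)| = 24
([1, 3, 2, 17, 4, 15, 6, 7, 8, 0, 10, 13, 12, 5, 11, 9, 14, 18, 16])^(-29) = (0 11 3 5 18 9 14 1 13 17 15 16)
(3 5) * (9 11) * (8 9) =(3 5)(8 9 11) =[0, 1, 2, 5, 4, 3, 6, 7, 9, 11, 10, 8]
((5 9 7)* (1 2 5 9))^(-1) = (1 5 2)(7 9)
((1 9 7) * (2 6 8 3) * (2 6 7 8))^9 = ((1 9 8 3 6 2 7))^9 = (1 8 6 7 9 3 2)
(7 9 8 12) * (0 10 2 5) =[10, 1, 5, 3, 4, 0, 6, 9, 12, 8, 2, 11, 7] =(0 10 2 5)(7 9 8 12)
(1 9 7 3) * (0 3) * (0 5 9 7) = (0 3 1 7 5 9) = [3, 7, 2, 1, 4, 9, 6, 5, 8, 0]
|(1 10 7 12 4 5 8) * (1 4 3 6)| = |(1 10 7 12 3 6)(4 5 8)| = 6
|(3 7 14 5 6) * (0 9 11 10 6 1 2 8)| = |(0 9 11 10 6 3 7 14 5 1 2 8)| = 12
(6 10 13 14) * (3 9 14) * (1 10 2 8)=[0, 10, 8, 9, 4, 5, 2, 7, 1, 14, 13, 11, 12, 3, 6]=(1 10 13 3 9 14 6 2 8)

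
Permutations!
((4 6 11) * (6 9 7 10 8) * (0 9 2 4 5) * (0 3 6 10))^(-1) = (0 7 9)(2 4)(3 5 11 6)(8 10) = ((0 9 7)(2 4)(3 6 11 5)(8 10))^(-1)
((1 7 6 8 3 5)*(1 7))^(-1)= (3 8 6 7 5)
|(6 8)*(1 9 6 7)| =5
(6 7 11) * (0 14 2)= (0 14 2)(6 7 11)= [14, 1, 0, 3, 4, 5, 7, 11, 8, 9, 10, 6, 12, 13, 2]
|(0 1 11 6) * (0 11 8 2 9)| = 10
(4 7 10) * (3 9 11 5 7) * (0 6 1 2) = (0 6 1 2)(3 9 11 5 7 10 4) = [6, 2, 0, 9, 3, 7, 1, 10, 8, 11, 4, 5]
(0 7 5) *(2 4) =[7, 1, 4, 3, 2, 0, 6, 5] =(0 7 5)(2 4)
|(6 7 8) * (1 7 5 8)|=6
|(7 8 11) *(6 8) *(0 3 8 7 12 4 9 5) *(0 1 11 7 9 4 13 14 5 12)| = 12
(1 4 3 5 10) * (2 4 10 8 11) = [0, 10, 4, 5, 3, 8, 6, 7, 11, 9, 1, 2] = (1 10)(2 4 3 5 8 11)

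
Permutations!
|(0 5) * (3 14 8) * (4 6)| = |(0 5)(3 14 8)(4 6)| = 6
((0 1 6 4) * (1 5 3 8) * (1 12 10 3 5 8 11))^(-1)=(0 4 6 1 11 3 10 12 8)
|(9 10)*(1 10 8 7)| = 5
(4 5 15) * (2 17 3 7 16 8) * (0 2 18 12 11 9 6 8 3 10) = (0 2 17 10)(3 7 16)(4 5 15)(6 8 18 12 11 9) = [2, 1, 17, 7, 5, 15, 8, 16, 18, 6, 0, 9, 11, 13, 14, 4, 3, 10, 12]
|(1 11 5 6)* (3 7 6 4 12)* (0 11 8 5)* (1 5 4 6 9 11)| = 18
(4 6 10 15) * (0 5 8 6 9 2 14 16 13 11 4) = (0 5 8 6 10 15)(2 14 16 13 11 4 9) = [5, 1, 14, 3, 9, 8, 10, 7, 6, 2, 15, 4, 12, 11, 16, 0, 13]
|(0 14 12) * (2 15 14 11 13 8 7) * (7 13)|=|(0 11 7 2 15 14 12)(8 13)|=14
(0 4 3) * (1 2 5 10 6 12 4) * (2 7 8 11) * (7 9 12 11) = (0 1 9 12 4 3)(2 5 10 6 11)(7 8) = [1, 9, 5, 0, 3, 10, 11, 8, 7, 12, 6, 2, 4]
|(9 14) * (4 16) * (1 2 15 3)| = |(1 2 15 3)(4 16)(9 14)| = 4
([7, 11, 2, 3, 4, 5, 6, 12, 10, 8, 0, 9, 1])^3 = (0 1 8 7 11 10 12 9)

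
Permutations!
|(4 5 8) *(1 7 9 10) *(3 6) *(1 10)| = 6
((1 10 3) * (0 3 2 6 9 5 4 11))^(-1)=((0 3 1 10 2 6 9 5 4 11))^(-1)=(0 11 4 5 9 6 2 10 1 3)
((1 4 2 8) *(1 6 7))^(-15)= (1 8)(2 7)(4 6)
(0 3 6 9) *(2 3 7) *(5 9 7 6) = (0 6 7 2 3 5 9) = [6, 1, 3, 5, 4, 9, 7, 2, 8, 0]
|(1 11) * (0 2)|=|(0 2)(1 11)|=2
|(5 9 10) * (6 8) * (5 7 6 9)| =5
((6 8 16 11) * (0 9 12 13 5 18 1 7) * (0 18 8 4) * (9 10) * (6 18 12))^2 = ((0 10 9 6 4)(1 7 12 13 5 8 16 11 18))^2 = (0 9 4 10 6)(1 12 5 16 18 7 13 8 11)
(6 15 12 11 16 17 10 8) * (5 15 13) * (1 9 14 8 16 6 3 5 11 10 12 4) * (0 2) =(0 2)(1 9 14 8 3 5 15 4)(6 13 11)(10 16 17 12) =[2, 9, 0, 5, 1, 15, 13, 7, 3, 14, 16, 6, 10, 11, 8, 4, 17, 12]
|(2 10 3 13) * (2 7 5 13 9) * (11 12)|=|(2 10 3 9)(5 13 7)(11 12)|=12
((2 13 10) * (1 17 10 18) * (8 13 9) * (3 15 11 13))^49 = ((1 17 10 2 9 8 3 15 11 13 18))^49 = (1 8 18 9 13 2 11 10 15 17 3)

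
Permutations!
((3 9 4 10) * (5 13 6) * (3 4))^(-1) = (3 9)(4 10)(5 6 13)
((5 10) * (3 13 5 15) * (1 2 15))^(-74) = ((1 2 15 3 13 5 10))^(-74) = (1 3 10 15 5 2 13)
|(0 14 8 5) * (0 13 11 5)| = |(0 14 8)(5 13 11)| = 3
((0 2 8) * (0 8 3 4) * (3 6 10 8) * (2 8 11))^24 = (11)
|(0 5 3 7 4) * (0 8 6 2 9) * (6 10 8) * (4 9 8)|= 5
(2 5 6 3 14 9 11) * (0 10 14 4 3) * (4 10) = (0 4 3 10 14 9 11 2 5 6) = [4, 1, 5, 10, 3, 6, 0, 7, 8, 11, 14, 2, 12, 13, 9]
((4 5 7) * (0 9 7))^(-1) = (0 5 4 7 9)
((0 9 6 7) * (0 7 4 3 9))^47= ((3 9 6 4))^47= (3 4 6 9)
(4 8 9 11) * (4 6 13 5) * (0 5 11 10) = (0 5 4 8 9 10)(6 13 11) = [5, 1, 2, 3, 8, 4, 13, 7, 9, 10, 0, 6, 12, 11]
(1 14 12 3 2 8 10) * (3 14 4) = (1 4 3 2 8 10)(12 14) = [0, 4, 8, 2, 3, 5, 6, 7, 10, 9, 1, 11, 14, 13, 12]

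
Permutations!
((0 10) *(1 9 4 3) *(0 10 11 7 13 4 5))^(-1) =(0 5 9 1 3 4 13 7 11)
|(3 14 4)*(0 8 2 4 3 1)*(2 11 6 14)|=9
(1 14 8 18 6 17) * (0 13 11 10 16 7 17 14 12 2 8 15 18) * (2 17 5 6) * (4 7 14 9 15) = (0 13 11 10 16 14 4 7 5 6 9 15 18 2 8)(1 12 17) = [13, 12, 8, 3, 7, 6, 9, 5, 0, 15, 16, 10, 17, 11, 4, 18, 14, 1, 2]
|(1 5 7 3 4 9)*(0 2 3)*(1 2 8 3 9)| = 14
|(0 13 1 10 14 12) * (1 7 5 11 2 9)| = 11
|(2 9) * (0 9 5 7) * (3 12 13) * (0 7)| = |(0 9 2 5)(3 12 13)| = 12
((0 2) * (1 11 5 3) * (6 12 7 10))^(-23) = (0 2)(1 11 5 3)(6 12 7 10)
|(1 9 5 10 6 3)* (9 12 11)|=8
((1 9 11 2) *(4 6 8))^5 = (1 9 11 2)(4 8 6)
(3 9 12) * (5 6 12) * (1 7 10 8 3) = (1 7 10 8 3 9 5 6 12) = [0, 7, 2, 9, 4, 6, 12, 10, 3, 5, 8, 11, 1]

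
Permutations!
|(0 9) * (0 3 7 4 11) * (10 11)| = |(0 9 3 7 4 10 11)| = 7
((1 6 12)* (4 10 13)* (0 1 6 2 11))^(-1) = (0 11 2 1)(4 13 10)(6 12)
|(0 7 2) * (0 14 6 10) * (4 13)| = 6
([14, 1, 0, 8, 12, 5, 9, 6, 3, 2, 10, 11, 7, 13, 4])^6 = (0 9 7 4)(2 6 12 14)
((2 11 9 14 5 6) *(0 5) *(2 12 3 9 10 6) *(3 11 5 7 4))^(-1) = (0 14 9 3 4 7)(2 5)(6 10 11 12)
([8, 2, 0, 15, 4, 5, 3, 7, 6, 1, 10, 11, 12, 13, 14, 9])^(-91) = [9, 3, 15, 0, 4, 5, 2, 7, 1, 6, 10, 11, 12, 13, 14, 8]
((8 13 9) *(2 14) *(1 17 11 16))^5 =(1 17 11 16)(2 14)(8 9 13)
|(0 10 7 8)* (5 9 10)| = |(0 5 9 10 7 8)| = 6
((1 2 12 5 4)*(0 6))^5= (12)(0 6)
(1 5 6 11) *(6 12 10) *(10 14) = (1 5 12 14 10 6 11) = [0, 5, 2, 3, 4, 12, 11, 7, 8, 9, 6, 1, 14, 13, 10]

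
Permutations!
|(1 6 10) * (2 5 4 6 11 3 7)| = |(1 11 3 7 2 5 4 6 10)| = 9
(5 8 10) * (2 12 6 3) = (2 12 6 3)(5 8 10) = [0, 1, 12, 2, 4, 8, 3, 7, 10, 9, 5, 11, 6]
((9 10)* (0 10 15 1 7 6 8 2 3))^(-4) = (0 6 9 2 1)(3 7 10 8 15)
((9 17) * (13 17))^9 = (17)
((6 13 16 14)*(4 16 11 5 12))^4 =(4 13)(5 14)(6 12)(11 16)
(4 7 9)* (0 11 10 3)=(0 11 10 3)(4 7 9)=[11, 1, 2, 0, 7, 5, 6, 9, 8, 4, 3, 10]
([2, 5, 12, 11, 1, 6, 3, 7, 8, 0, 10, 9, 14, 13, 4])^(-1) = [9, 4, 0, 6, 14, 1, 5, 7, 8, 11, 10, 3, 2, 13, 12]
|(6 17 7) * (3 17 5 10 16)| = 7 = |(3 17 7 6 5 10 16)|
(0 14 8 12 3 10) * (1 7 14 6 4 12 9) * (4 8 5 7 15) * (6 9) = (0 9 1 15 4 12 3 10)(5 7 14)(6 8) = [9, 15, 2, 10, 12, 7, 8, 14, 6, 1, 0, 11, 3, 13, 5, 4]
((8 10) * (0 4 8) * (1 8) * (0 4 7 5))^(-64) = (10)(0 5 7)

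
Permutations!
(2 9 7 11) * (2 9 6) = (2 6)(7 11 9) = [0, 1, 6, 3, 4, 5, 2, 11, 8, 7, 10, 9]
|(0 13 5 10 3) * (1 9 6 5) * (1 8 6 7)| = 21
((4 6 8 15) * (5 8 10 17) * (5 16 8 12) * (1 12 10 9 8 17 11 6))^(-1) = (1 4 15 8 9 6 11 10 5 12)(16 17)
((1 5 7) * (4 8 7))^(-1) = (1 7 8 4 5)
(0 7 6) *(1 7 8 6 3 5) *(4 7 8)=(0 4 7 3 5 1 8 6)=[4, 8, 2, 5, 7, 1, 0, 3, 6]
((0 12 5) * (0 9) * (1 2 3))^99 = ((0 12 5 9)(1 2 3))^99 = (0 9 5 12)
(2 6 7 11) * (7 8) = (2 6 8 7 11) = [0, 1, 6, 3, 4, 5, 8, 11, 7, 9, 10, 2]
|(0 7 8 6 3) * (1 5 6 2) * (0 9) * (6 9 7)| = |(0 6 3 7 8 2 1 5 9)| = 9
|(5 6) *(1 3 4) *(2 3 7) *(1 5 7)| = 6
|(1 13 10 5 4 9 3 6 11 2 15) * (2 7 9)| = |(1 13 10 5 4 2 15)(3 6 11 7 9)| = 35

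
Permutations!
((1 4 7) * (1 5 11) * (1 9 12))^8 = (1 4 7 5 11 9 12)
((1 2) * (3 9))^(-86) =(9)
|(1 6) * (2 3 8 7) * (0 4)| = |(0 4)(1 6)(2 3 8 7)| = 4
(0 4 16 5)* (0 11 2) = (0 4 16 5 11 2) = [4, 1, 0, 3, 16, 11, 6, 7, 8, 9, 10, 2, 12, 13, 14, 15, 5]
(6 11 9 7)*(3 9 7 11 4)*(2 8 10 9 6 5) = (2 8 10 9 11 7 5)(3 6 4) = [0, 1, 8, 6, 3, 2, 4, 5, 10, 11, 9, 7]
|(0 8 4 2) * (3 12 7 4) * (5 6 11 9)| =|(0 8 3 12 7 4 2)(5 6 11 9)| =28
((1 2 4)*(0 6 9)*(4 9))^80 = ((0 6 4 1 2 9))^80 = (0 4 2)(1 9 6)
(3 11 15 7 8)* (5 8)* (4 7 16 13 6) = (3 11 15 16 13 6 4 7 5 8) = [0, 1, 2, 11, 7, 8, 4, 5, 3, 9, 10, 15, 12, 6, 14, 16, 13]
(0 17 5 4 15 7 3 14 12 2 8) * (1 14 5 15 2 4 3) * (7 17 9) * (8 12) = (0 9 7 1 14 8)(2 12 4)(3 5)(15 17) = [9, 14, 12, 5, 2, 3, 6, 1, 0, 7, 10, 11, 4, 13, 8, 17, 16, 15]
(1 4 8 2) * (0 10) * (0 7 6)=(0 10 7 6)(1 4 8 2)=[10, 4, 1, 3, 8, 5, 0, 6, 2, 9, 7]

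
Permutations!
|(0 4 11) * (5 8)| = 6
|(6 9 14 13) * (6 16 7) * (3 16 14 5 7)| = |(3 16)(5 7 6 9)(13 14)| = 4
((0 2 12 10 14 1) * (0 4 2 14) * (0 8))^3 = ((0 14 1 4 2 12 10 8))^3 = (0 4 10 14 2 8 1 12)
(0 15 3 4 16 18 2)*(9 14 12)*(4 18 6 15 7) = (0 7 4 16 6 15 3 18 2)(9 14 12) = [7, 1, 0, 18, 16, 5, 15, 4, 8, 14, 10, 11, 9, 13, 12, 3, 6, 17, 2]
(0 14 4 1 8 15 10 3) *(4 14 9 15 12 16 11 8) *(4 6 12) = (0 9 15 10 3)(1 6 12 16 11 8 4) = [9, 6, 2, 0, 1, 5, 12, 7, 4, 15, 3, 8, 16, 13, 14, 10, 11]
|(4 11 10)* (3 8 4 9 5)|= 7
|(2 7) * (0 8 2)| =|(0 8 2 7)| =4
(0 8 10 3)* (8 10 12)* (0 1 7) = [10, 7, 2, 1, 4, 5, 6, 0, 12, 9, 3, 11, 8] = (0 10 3 1 7)(8 12)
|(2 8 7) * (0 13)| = 6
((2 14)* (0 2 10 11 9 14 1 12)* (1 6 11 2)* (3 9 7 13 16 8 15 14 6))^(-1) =(0 12 1)(2 10 14 15 8 16 13 7 11 6 9 3) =((0 1 12)(2 3 9 6 11 7 13 16 8 15 14 10))^(-1)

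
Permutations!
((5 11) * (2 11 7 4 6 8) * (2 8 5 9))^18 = (11)(4 5)(6 7)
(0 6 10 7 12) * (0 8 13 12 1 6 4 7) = (0 4 7 1 6 10)(8 13 12) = [4, 6, 2, 3, 7, 5, 10, 1, 13, 9, 0, 11, 8, 12]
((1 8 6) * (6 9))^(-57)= (1 6 9 8)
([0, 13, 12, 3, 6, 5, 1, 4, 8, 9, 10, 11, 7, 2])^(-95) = [0, 12, 4, 3, 13, 5, 2, 1, 8, 9, 10, 11, 6, 7]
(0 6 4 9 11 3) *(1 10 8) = (0 6 4 9 11 3)(1 10 8) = [6, 10, 2, 0, 9, 5, 4, 7, 1, 11, 8, 3]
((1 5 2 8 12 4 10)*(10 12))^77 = (1 2 10 5 8)(4 12)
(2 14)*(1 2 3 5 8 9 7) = (1 2 14 3 5 8 9 7) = [0, 2, 14, 5, 4, 8, 6, 1, 9, 7, 10, 11, 12, 13, 3]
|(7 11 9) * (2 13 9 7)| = |(2 13 9)(7 11)| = 6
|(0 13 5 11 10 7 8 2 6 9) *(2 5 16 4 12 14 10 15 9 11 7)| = |(0 13 16 4 12 14 10 2 6 11 15 9)(5 7 8)| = 12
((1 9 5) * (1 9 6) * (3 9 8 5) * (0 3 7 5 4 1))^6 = ((0 3 9 7 5 8 4 1 6))^6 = (0 4 7)(1 5 3)(6 8 9)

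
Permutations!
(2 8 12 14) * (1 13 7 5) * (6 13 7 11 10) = (1 7 5)(2 8 12 14)(6 13 11 10) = [0, 7, 8, 3, 4, 1, 13, 5, 12, 9, 6, 10, 14, 11, 2]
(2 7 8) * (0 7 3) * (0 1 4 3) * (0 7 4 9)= (0 4 3 1 9)(2 7 8)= [4, 9, 7, 1, 3, 5, 6, 8, 2, 0]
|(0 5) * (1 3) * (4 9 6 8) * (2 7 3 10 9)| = 18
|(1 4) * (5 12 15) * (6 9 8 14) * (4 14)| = 6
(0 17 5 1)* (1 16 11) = (0 17 5 16 11 1) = [17, 0, 2, 3, 4, 16, 6, 7, 8, 9, 10, 1, 12, 13, 14, 15, 11, 5]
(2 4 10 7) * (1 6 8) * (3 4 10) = [0, 6, 10, 4, 3, 5, 8, 2, 1, 9, 7] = (1 6 8)(2 10 7)(3 4)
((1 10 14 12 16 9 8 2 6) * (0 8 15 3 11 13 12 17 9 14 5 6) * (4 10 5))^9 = ((0 8 2)(1 5 6)(3 11 13 12 16 14 17 9 15)(4 10))^9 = (17)(4 10)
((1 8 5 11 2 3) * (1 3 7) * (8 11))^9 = (1 11 2 7)(5 8)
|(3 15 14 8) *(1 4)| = |(1 4)(3 15 14 8)| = 4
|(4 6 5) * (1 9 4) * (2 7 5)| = 7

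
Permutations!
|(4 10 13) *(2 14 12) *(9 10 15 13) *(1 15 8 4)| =|(1 15 13)(2 14 12)(4 8)(9 10)| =6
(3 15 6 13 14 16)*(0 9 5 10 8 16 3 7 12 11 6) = (0 9 5 10 8 16 7 12 11 6 13 14 3 15) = [9, 1, 2, 15, 4, 10, 13, 12, 16, 5, 8, 6, 11, 14, 3, 0, 7]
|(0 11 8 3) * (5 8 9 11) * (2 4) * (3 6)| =10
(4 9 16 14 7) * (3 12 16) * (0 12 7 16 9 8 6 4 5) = (0 12 9 3 7 5)(4 8 6)(14 16) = [12, 1, 2, 7, 8, 0, 4, 5, 6, 3, 10, 11, 9, 13, 16, 15, 14]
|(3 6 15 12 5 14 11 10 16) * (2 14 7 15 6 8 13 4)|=|(2 14 11 10 16 3 8 13 4)(5 7 15 12)|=36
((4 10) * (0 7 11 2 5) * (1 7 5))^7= (0 5)(1 2 11 7)(4 10)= ((0 5)(1 7 11 2)(4 10))^7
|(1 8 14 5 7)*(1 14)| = 6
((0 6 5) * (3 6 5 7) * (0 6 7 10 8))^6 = ((0 5 6 10 8)(3 7))^6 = (0 5 6 10 8)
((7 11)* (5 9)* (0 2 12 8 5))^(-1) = (0 9 5 8 12 2)(7 11)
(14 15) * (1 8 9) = (1 8 9)(14 15) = [0, 8, 2, 3, 4, 5, 6, 7, 9, 1, 10, 11, 12, 13, 15, 14]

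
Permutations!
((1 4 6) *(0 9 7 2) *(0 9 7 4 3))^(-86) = (0 2 4 1)(3 7 9 6)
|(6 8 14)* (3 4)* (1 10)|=|(1 10)(3 4)(6 8 14)|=6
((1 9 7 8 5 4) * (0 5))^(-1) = (0 8 7 9 1 4 5)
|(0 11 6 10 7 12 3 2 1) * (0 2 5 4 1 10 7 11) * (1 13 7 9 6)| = |(1 2 10 11)(3 5 4 13 7 12)(6 9)| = 12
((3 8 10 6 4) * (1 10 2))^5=((1 10 6 4 3 8 2))^5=(1 8 4 10 2 3 6)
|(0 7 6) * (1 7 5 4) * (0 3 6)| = |(0 5 4 1 7)(3 6)| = 10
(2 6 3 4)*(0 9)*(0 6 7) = (0 9 6 3 4 2 7) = [9, 1, 7, 4, 2, 5, 3, 0, 8, 6]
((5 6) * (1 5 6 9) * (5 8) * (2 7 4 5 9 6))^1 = (1 8 9)(2 7 4 5 6)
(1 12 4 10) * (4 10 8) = (1 12 10)(4 8) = [0, 12, 2, 3, 8, 5, 6, 7, 4, 9, 1, 11, 10]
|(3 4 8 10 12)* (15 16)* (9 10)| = 6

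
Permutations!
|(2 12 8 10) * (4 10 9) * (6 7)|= |(2 12 8 9 4 10)(6 7)|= 6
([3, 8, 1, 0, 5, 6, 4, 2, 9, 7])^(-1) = (0 3)(1 2 7 9 8)(4 6 5)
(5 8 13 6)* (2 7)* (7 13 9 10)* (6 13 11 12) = (13)(2 11 12 6 5 8 9 10 7) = [0, 1, 11, 3, 4, 8, 5, 2, 9, 10, 7, 12, 6, 13]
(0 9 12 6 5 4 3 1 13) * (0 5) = (0 9 12 6)(1 13 5 4 3) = [9, 13, 2, 1, 3, 4, 0, 7, 8, 12, 10, 11, 6, 5]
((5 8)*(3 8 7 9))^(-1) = (3 9 7 5 8)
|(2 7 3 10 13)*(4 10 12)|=|(2 7 3 12 4 10 13)|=7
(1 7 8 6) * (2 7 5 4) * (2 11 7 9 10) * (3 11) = (1 5 4 3 11 7 8 6)(2 9 10) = [0, 5, 9, 11, 3, 4, 1, 8, 6, 10, 2, 7]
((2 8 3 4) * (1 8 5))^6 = ((1 8 3 4 2 5))^6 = (8)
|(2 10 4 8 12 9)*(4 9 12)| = 6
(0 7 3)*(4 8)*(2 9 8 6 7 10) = [10, 1, 9, 0, 6, 5, 7, 3, 4, 8, 2] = (0 10 2 9 8 4 6 7 3)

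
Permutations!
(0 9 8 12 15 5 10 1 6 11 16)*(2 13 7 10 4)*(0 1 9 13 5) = [13, 6, 5, 3, 2, 4, 11, 10, 12, 8, 9, 16, 15, 7, 14, 0, 1] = (0 13 7 10 9 8 12 15)(1 6 11 16)(2 5 4)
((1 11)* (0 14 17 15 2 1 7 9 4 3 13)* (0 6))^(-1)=((0 14 17 15 2 1 11 7 9 4 3 13 6))^(-1)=(0 6 13 3 4 9 7 11 1 2 15 17 14)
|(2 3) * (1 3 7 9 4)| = |(1 3 2 7 9 4)| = 6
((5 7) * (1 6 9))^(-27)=(9)(5 7)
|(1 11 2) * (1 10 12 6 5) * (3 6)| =|(1 11 2 10 12 3 6 5)| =8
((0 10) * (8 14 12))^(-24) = (14)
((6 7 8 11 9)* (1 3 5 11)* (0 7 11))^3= (11)(0 1)(3 7)(5 8)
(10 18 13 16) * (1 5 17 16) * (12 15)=(1 5 17 16 10 18 13)(12 15)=[0, 5, 2, 3, 4, 17, 6, 7, 8, 9, 18, 11, 15, 1, 14, 12, 10, 16, 13]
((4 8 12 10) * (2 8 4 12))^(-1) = ((2 8)(10 12))^(-1) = (2 8)(10 12)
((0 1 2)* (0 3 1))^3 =(3)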